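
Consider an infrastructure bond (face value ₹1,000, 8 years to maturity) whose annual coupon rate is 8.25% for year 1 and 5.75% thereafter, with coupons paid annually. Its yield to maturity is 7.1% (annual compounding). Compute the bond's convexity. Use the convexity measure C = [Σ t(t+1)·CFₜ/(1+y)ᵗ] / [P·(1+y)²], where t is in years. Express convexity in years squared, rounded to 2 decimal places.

46.86

With y = 0.071:
  t   CF        PV=CF/(1+0.071)^t    t·PV        t(t+1)·PV
  1        82.50        77.0308        77.0308         154.0616
  2        57.50        50.1290       100.2580         300.7739
  3        57.50        46.8058       140.4173         561.6693
  4        57.50        43.7029       174.8115         874.0574
  5        57.50        40.8057       204.0283       1,224.1700
  6        57.50        38.1005       228.6032       1,600.2223
  7        57.50        35.5747       249.0231       1,992.1846
  8     1,057.50       610.8922     4,887.1379      43,984.2414
  Σ                    943.0416     6,061.3101      50,691.3805
P = 943.0416.
Convexity = Σ t(t+1)·PV / [P·(1+y)²] = 50,691.3805 / (943.0416 × 1.147041) = 46.86238.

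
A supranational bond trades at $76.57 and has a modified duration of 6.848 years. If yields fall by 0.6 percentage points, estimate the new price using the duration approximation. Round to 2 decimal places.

Duration approximation: ΔP/P ≈ -D_mod · Δy = -6.848 × (-0.006) = +0.041088.
New price ≈ 76.57 × (1 + 0.041088) = 79.71610816.

$79.72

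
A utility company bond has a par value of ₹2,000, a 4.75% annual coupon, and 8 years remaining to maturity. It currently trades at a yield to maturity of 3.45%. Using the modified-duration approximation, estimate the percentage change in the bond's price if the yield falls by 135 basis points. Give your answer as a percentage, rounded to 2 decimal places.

+9.00%

Periodic yield y = 0.0345. Modified duration first:
  t   CF        PV=CF/(1+0.0345)^t    t·PV
  1        95.00        91.8318        91.8318
  2        95.00        88.7693       177.5385
  3        95.00        85.8089       257.4266
  4        95.00        82.9472       331.7887
  5        95.00        80.1809       400.9047
  6        95.00        77.5069       465.0417
  7        95.00        74.9221       524.4549
  8     2,095.00     1,597.1293    12,777.0341
  Σ                  2,179.0964    15,026.0210
P = 2,179.0964; D_Mac = 6.89553 yrs; D_mod = 6.89553/(1+0.0345) = 6.66557 yrs.
ΔP/P ≈ -D_mod · Δy = -6.66557 × (-0.0135) = +0.089985 = +8.9985%.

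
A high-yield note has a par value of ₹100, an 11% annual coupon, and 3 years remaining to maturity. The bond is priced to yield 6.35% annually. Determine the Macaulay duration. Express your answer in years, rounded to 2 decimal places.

2.73 years

Periodic yield y = 0.0635. Discount each cash flow and weight by its year:
  t   CF        PV=CF/(1+0.0635)^t    t·PV
  1        11.00        10.3432        10.3432
  2        11.00         9.7256        19.4513
  3       111.00        92.2806       276.8419
  Σ                    112.3495       306.6363
Price P = Σ PV = 112.3495.
Macaulay duration = Σ(t·PV) / P = 306.6363 / 112.3495 = 2.72931 years.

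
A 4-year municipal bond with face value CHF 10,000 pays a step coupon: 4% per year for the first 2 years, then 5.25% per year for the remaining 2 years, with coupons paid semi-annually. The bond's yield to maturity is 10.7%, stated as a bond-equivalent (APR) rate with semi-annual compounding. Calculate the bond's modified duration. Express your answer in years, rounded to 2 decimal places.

Periodic yield y = 0.0535. First find Macaulay duration:
  t   CF        PV=CF/(1+0.0535)^t    t·PV
  1       200.00       189.8434       189.8434
  2       200.00       180.2025       360.4051
  3       200.00       171.0513       513.1539
  4       200.00       162.3648       649.4591
  5       262.50       202.2817     1,011.4085
  6       262.50       192.0092     1,152.0553
  7       262.50       182.2584     1,275.8087
  8    10,262.50     6,763.5834    54,108.6673
  Σ                  8,043.5947    59,260.8014
P = 8,043.5947; Macaulay duration = 59,260.8014 / 8,043.5947 = 7.36745 half-year periods = 3.68373 years.
Modified duration = D_Mac / (1 + y) = 3.68373 / 1.0535 = 3.49666 years.

3.50 years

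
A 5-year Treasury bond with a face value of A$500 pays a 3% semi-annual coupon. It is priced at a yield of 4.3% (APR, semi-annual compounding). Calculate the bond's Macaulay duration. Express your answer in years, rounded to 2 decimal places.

Periodic yield y = 0.0215. Discount each cash flow and weight by its period:
  t   CF        PV=CF/(1+0.0215)^t    t·PV
  1         7.50         7.3421         7.3421
  2         7.50         7.1876        14.3752
  3         7.50         7.0363        21.1090
  4         7.50         6.8882        27.5529
  5         7.50         6.7433        33.7163
  6         7.50         6.6013        39.6079
  7         7.50         6.4624        45.2367
  8         7.50         6.3264        50.6109
  9         7.50         6.1932        55.7389
  10      507.50       410.2535     4,102.5354
  Σ                    471.0344     4,397.8254
Price P = Σ PV = 471.0344.
Macaulay duration = Σ(t·PV) / P = 4,397.8254 / 471.0344 = 9.33653 half-year periods.
In years: 9.33653 / 2 = 4.66826 years.

4.67 years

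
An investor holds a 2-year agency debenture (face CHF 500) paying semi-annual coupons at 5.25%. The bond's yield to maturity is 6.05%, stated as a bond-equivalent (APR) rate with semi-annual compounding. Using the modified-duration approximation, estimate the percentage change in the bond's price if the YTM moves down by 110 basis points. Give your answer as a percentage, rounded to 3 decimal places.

+2.054%

Periodic yield y = 0.03025. Modified duration first:
  t   CF        PV=CF/(1+0.03025)^t    t·PV
  1       13.125        12.7396        12.7396
  2       13.125        12.3656        24.7311
  3       13.125        12.0025        36.0075
  4      513.125       455.4626     1,821.8502
  Σ                    492.5702     1,895.3285
P = 492.5702; D_Mac = 3.84783 half-year periods = 1.92392 yrs; D_mod = 1.92392/(1+0.03025) = 1.86743 yrs.
ΔP/P ≈ -D_mod · Δy = -1.86743 × (-0.011) = +0.020542 = +2.0542%.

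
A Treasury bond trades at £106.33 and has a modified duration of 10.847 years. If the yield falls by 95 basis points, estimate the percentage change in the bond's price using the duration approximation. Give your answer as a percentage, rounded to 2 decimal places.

+10.30%

Duration approximation: ΔP/P ≈ -D_mod · Δy = -10.847 × (-0.0095) = +0.1030465.
As a percentage: +10.30465%.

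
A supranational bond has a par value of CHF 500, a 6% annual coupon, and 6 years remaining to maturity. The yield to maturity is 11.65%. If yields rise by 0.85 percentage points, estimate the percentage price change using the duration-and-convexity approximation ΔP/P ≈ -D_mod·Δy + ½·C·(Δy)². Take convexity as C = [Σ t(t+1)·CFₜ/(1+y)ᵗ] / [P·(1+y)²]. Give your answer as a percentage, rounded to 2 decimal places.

With y = 0.1165:
  t   CF        PV=CF/(1+0.1165)^t    t·PV        t(t+1)·PV
  1        30.00        26.8697        26.8697          53.7394
  2        30.00        24.0660        48.1320         144.3960
  3        30.00        21.5549        64.6646         258.6582
  4        30.00        19.3057        77.2229         386.1147
  5        30.00        17.2913        86.4565         518.7390
  6       530.00       273.6047     1,641.6280      11,491.3961
  Σ                    382.6922     1,944.9737      12,853.0434
P = 382.6922; D_Mac = 5.08234 yrs; D_mod = 4.55203 yrs; C = 26.94256.
Duration effect: -4.55203 × (+0.0085) = -0.038692
Convexity effect: 0.5 × 26.94256 × (0.0085)² = +0.0009733
ΔP/P ≈ -0.038692 + 0.0009733 = -0.037719 = -3.7719%.

-3.77%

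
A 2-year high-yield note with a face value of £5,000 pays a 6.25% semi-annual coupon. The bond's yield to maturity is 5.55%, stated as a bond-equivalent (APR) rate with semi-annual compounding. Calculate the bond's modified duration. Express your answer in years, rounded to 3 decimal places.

Periodic yield y = 0.02775. First find Macaulay duration:
  t   CF        PV=CF/(1+0.02775)^t    t·PV
  1       156.25       152.0311       152.0311
  2       156.25       147.9262       295.8524
  3       156.25       143.9321       431.7962
  4     5,156.25     4,621.5114    18,486.0454
  Σ                  5,065.4007    19,365.7251
P = 5,065.4007; Macaulay duration = 19,365.7251 / 5,065.4007 = 3.82314 half-year periods = 1.91157 years.
Modified duration = D_Mac / (1 + y) = 1.91157 / 1.02775 = 1.85996 years.

1.860 years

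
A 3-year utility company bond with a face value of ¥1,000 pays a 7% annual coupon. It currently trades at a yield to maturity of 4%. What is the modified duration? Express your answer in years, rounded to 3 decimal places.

2.708 years

Periodic yield y = 0.04. First find Macaulay duration:
  t   CF        PV=CF/(1+0.04)^t    t·PV
  1        70.00        67.3077        67.3077
  2        70.00        64.7189       129.4379
  3     1,070.00       951.2261     2,853.6783
  Σ                  1,083.2527     3,050.4239
P = 1,083.2527; Macaulay duration = 3,050.4239 / 1,083.2527 = 2.81599 years.
Modified duration = D_Mac / (1 + y) = 2.81599 / 1.04 = 2.70768 years.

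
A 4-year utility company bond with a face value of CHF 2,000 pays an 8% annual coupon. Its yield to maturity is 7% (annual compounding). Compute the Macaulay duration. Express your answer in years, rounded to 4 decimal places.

3.5847 years

Periodic yield y = 0.07. Discount each cash flow and weight by its year:
  t   CF        PV=CF/(1+0.07)^t    t·PV
  1       160.00       149.5327       149.5327
  2       160.00       139.7502       279.5004
  3       160.00       130.6077       391.8230
  4     2,160.00     1,647.8537     6,591.4146
  Σ                  2,067.7442     7,412.2707
Price P = Σ PV = 2,067.7442.
Macaulay duration = Σ(t·PV) / P = 7,412.2707 / 2,067.7442 = 3.58471 years.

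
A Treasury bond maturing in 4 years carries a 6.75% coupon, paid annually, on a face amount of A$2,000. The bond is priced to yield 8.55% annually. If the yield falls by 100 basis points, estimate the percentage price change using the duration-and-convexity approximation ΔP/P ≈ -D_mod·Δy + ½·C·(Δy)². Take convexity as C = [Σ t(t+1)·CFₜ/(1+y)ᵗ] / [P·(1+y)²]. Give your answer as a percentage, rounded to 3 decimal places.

With y = 0.0855:
  t   CF        PV=CF/(1+0.0855)^t    t·PV        t(t+1)·PV
  1       135.00       124.3667       124.3667         248.7333
  2       135.00       114.5708       229.1417         687.4251
  3       135.00       105.5466       316.6398       1,266.5593
  4     2,135.00     1,537.7246     6,150.8985      30,754.4924
  Σ                  1,882.2087     6,821.0467      32,957.2101
P = 1,882.2087; D_Mac = 3.62396 yrs; D_mod = 3.33852 yrs; C = 14.86014.
Duration effect: -3.33852 × (-0.01) = +0.033385
Convexity effect: 0.5 × 14.86014 × (-0.01)² = +0.0007430
ΔP/P ≈ +0.033385 + 0.0007430 = +0.034128 = +3.4128%.

+3.413%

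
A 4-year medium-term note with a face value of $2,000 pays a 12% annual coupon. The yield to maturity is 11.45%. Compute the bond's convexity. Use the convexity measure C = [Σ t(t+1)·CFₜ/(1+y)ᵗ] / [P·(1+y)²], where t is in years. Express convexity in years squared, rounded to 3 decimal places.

12.947

With y = 0.1145:
  t   CF        PV=CF/(1+0.1145)^t    t·PV        t(t+1)·PV
  1       240.00       215.3432       215.3432         430.6864
  2       240.00       193.2196       386.4391       1,159.3174
  3       240.00       173.3688       520.1065       2,080.4260
  4     2,240.00     1,451.8700     5,807.4799      29,037.3997
  Σ                  2,033.8016     6,929.3688      32,707.8295
P = 2,033.8016.
Convexity = Σ t(t+1)·PV / [P·(1+y)²] = 32,707.8295 / (2,033.8016 × 1.242110) = 12.94741.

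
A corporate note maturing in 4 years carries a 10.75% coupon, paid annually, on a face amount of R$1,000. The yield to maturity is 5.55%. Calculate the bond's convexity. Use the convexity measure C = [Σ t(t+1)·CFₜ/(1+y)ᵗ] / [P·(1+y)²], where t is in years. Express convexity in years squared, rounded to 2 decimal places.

With y = 0.0555:
  t   CF        PV=CF/(1+0.0555)^t    t·PV        t(t+1)·PV
  1       107.50       101.8475       101.8475         203.6949
  2       107.50        96.4922       192.9843         578.9529
  3       107.50        91.4184       274.2553       1,097.0211
  4     1,107.50       892.2998     3,569.1991      17,845.9955
  Σ                  1,182.0578     4,138.2862      19,725.6645
P = 1,182.0578.
Convexity = Σ t(t+1)·PV / [P·(1+y)²] = 19,725.6645 / (1,182.0578 × 1.114080) = 14.97878.

14.98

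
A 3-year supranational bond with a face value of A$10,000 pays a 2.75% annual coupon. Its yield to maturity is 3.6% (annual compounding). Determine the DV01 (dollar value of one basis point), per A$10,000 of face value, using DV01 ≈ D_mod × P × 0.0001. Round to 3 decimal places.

Periodic yield y = 0.036.
  t   CF        PV=CF/(1+0.036)^t    t·PV
  1       275.00       265.4440       265.4440
  2       275.00       256.2201       512.4402
  3    10,275.00     9,240.6509    27,721.9528
  Σ                  9,762.3150    28,499.8370
P = 9,762.3150; D_Mac = 2.91937 yrs; D_mod = 2.81793 yrs.
DV01 ≈ 2.81793 × 9,762.3150 × 0.0001 = 2.750950.

A$2.751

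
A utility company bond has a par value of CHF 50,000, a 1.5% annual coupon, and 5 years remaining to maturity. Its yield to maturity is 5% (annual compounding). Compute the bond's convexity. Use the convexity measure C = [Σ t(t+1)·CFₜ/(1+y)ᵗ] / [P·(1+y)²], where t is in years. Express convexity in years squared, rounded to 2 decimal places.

26.05

With y = 0.05:
  t   CF        PV=CF/(1+0.05)^t    t·PV        t(t+1)·PV
  1       750.00       714.2857       714.2857       1,428.5714
  2       750.00       680.2721     1,360.5442       4,081.6327
  3       750.00       647.8782     1,943.6346       7,774.5384
  4       750.00       617.0269     2,468.1074      12,340.5371
  5    50,750.00    39,763.9529   198,819.7647   1,192,918.5884
  Σ                 42,423.4158   205,306.3367   1,218,543.8680
P = 42,423.4158.
Convexity = Σ t(t+1)·PV / [P·(1+y)²] = 1,218,543.8680 / (42,423.4158 × 1.102500) = 26.05295.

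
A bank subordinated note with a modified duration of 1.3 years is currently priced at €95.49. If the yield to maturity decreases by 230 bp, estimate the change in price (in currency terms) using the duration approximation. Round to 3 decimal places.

+€2.855

Duration approximation: ΔP/P ≈ -D_mod · Δy = -1.3 × (-0.023) = +0.029900.
ΔP ≈ 95.49 × (+0.029900) = +2.855151.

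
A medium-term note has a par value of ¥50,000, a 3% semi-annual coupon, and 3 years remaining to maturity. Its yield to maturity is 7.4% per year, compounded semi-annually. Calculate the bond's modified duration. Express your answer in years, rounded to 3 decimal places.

2.780 years

Periodic yield y = 0.037. First find Macaulay duration:
  t   CF        PV=CF/(1+0.037)^t    t·PV
  1       750.00       723.2401       723.2401
  2       750.00       697.4350     1,394.8700
  3       750.00       672.5506     2,017.6519
  4       750.00       648.5541     2,594.2166
  5       750.00       625.4138     3,127.0692
  6    50,750.00    40,809.7100   244,858.2598
  Σ                 44,176.9037   254,715.3076
P = 44,176.9037; Macaulay duration = 254,715.3076 / 44,176.9037 = 5.76580 half-year periods = 2.88290 years.
Modified duration = D_Mac / (1 + y) = 2.88290 / 1.037 = 2.78004 years.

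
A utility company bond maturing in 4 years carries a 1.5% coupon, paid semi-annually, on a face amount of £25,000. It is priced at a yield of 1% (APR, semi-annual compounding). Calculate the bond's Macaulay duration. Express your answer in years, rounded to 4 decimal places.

Periodic yield y = 0.005. Discount each cash flow and weight by its period:
  t   CF        PV=CF/(1+0.005)^t    t·PV
  1       187.50       186.5672       186.5672
  2       187.50       185.6390       371.2779
  3       187.50       184.7154       554.1462
  4       187.50       183.7964       735.1856
  5       187.50       182.8820       914.4100
  6       187.50       181.9721     1,091.8328
  7       187.50       181.0668     1,267.4676
  8    25,187.50    24,202.2961   193,618.3686
  Σ                 25,488.9350   198,739.2560
Price P = Σ PV = 25,488.9350.
Macaulay duration = Σ(t·PV) / P = 198,739.2560 / 25,488.9350 = 7.79708 half-year periods.
In years: 7.79708 / 2 = 3.89854 years.

3.8985 years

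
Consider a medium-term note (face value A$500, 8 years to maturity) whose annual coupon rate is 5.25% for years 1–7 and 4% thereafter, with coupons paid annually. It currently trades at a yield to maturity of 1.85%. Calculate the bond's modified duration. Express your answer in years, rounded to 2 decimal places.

Periodic yield y = 0.0185. First find Macaulay duration:
  t   CF        PV=CF/(1+0.0185)^t    t·PV
  1        26.25        25.7732        25.7732
  2        26.25        25.3051        50.6101
  3        26.25        24.8454        74.5362
  4        26.25        24.3941        97.5765
  5        26.25        23.9510       119.7551
  6        26.25        23.5160       141.0959
  7        26.25        23.0888       161.6219
  8       520.00       449.0711     3,592.5686
  Σ                    619.9447     4,263.5375
P = 619.9447; Macaulay duration = 4,263.5375 / 619.9447 = 6.87729 years.
Modified duration = D_Mac / (1 + y) = 6.87729 / 1.0185 = 6.75237 years.

6.75 years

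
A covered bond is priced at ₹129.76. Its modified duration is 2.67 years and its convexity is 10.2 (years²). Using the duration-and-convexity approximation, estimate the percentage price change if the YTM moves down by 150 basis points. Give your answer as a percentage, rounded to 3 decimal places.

Duration effect: -D_mod·Δy = -2.67 × (-0.015) = +0.040050
Convexity effect: ½·C·(Δy)² = 0.5 × 10.2 × (-0.015)² = +0.0011475
ΔP/P ≈ +0.040050 + 0.0011475 = +0.0411975
= +4.11975%.

+4.120%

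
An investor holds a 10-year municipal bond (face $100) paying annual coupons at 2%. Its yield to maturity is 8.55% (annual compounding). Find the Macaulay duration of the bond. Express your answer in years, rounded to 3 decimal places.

8.815 years

Periodic yield y = 0.0855. Discount each cash flow and weight by its year:
  t   CF        PV=CF/(1+0.0855)^t    t·PV
  1         2.00         1.8425         1.8425
  2         2.00         1.6973         3.3947
  3         2.00         1.5637         4.6910
  4         2.00         1.4405         5.7620
  5         2.00         1.3270         6.6352
  6         2.00         1.2225         7.3350
  7         2.00         1.1262         7.8835
  8         2.00         1.0375         8.3001
  9         2.00         0.9558         8.6021
  10      102.00        44.9057       449.0574
  Σ                     57.1188       503.5034
Price P = Σ PV = 57.1188.
Macaulay duration = Σ(t·PV) / P = 503.5034 / 57.1188 = 8.81503 years.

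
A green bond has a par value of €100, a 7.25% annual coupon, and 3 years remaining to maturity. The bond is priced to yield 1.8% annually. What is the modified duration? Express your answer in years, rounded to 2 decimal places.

Periodic yield y = 0.018. First find Macaulay duration:
  t   CF        PV=CF/(1+0.018)^t    t·PV
  1         7.25         7.1218         7.1218
  2         7.25         6.9959        13.9918
  3       107.25       101.6609       304.9827
  Σ                    115.7786       326.0963
P = 115.7786; Macaulay duration = 326.0963 / 115.7786 = 2.81655 years.
Modified duration = D_Mac / (1 + y) = 2.81655 / 1.018 = 2.76675 years.

2.77 years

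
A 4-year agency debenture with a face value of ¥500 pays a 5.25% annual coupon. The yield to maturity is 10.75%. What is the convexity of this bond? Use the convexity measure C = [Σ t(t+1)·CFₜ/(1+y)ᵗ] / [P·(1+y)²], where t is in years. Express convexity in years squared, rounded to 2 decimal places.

14.57

With y = 0.1075:
  t   CF        PV=CF/(1+0.1075)^t    t·PV        t(t+1)·PV
  1        26.25        23.7020        23.7020          47.4041
  2        26.25        21.4014        42.8028         128.4083
  3        26.25        19.3240        57.9721         231.8886
  4       526.25       349.7979     1,399.1915       6,995.9575
  Σ                    414.2253     1,523.6684       7,403.6585
P = 414.2253.
Convexity = Σ t(t+1)·PV / [P·(1+y)²] = 7,403.6585 / (414.2253 × 1.226556) = 14.57210.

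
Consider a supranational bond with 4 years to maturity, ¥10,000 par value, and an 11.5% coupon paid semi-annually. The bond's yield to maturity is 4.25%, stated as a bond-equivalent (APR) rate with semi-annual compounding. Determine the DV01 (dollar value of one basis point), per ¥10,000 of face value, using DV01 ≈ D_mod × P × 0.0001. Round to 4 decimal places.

Periodic yield y = 0.02125.
  t   CF        PV=CF/(1+0.02125)^t    t·PV
  1       575.00       563.0355       563.0355
  2       575.00       551.3199     1,102.6399
  3       575.00       539.8482     1,619.5445
  4       575.00       528.6151     2,114.4604
  5       575.00       517.6158     2,588.0788
  6       575.00       506.8453     3,041.0718
  7       575.00       496.2990     3,474.0927
  8    10,575.00     8,937.6598    71,501.2784
  Σ                 12,641.2385    86,004.2020
P = 12,641.2385; D_Mac = 6.80346 half-year periods = 3.40173 yrs; D_mod = 3.33095 yrs.
DV01 ≈ 3.33095 × 12,641.2385 × 0.0001 = 4.210732.

¥4.2107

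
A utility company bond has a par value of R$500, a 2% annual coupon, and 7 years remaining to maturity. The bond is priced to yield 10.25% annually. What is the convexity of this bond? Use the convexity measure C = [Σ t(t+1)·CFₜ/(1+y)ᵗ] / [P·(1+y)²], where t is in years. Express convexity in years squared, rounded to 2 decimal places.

With y = 0.1025:
  t   CF        PV=CF/(1+0.1025)^t    t·PV        t(t+1)·PV
  1        10.00         9.0703         9.0703          18.1406
  2        10.00         8.2270        16.4540          49.3621
  3        10.00         7.4622        22.3865          89.5458
  4        10.00         6.7684        27.0736         135.3679
  5        10.00         6.1391        30.6957         184.1740
  6        10.00         5.5684        33.4102         233.8717
  7       510.00       257.5847     1,803.0926      14,424.7407
  Σ                    300.8200     1,942.1829      15,135.2029
P = 300.8200.
Convexity = Σ t(t+1)·PV / [P·(1+y)²] = 15,135.2029 / (300.8200 × 1.215506) = 41.39275.

41.39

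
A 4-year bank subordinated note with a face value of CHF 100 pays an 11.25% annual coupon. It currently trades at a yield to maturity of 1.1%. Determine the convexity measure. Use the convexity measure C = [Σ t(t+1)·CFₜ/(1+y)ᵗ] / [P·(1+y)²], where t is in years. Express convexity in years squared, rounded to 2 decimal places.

With y = 0.011:
  t   CF        PV=CF/(1+0.011)^t    t·PV        t(t+1)·PV
  1        11.25        11.1276        11.1276          22.2552
  2        11.25        11.0065        22.0130          66.0391
  3        11.25        10.8868        32.6603         130.6412
  4       111.25       106.4867       425.9468       2,129.7341
  Σ                    139.5076       491.7478       2,348.6697
P = 139.5076.
Convexity = Σ t(t+1)·PV / [P·(1+y)²] = 2,348.6697 / (139.5076 × 1.022121) = 16.47107.

16.47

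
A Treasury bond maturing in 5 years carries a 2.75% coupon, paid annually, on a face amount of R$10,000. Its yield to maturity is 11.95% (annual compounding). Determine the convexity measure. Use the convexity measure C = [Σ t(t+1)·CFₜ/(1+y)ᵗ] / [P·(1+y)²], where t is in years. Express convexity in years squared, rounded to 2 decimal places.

With y = 0.1195:
  t   CF        PV=CF/(1+0.1195)^t    t·PV        t(t+1)·PV
  1       275.00       245.6454       245.6454         491.2908
  2       275.00       219.4242       438.8484       1,316.5451
  3       275.00       196.0020       588.0059       2,352.0234
  4       275.00       175.0799       700.3196       3,501.5981
  5    10,275.00     5,843.3425    29,216.7124     175,300.2743
  Σ                  6,679.4939    31,189.5316     182,961.7317
P = 6,679.4939.
Convexity = Σ t(t+1)·PV / [P·(1+y)²] = 182,961.7317 / (6,679.4939 × 1.253280) = 21.85589.

21.86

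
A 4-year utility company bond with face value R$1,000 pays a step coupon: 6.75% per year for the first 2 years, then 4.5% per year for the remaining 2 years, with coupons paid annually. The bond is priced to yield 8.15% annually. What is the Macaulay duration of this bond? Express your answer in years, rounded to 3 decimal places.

3.632 years

Periodic yield y = 0.0815. Discount each cash flow and weight by its year:
  t   CF        PV=CF/(1+0.0815)^t    t·PV
  1        67.50        62.4133        62.4133
  2        67.50        57.7100       115.4199
  3        45.00        35.5740       106.7221
  4     1,045.00       763.8537     3,055.4149
  Σ                    919.5510     3,339.9701
Price P = Σ PV = 919.5510.
Macaulay duration = Σ(t·PV) / P = 3,339.9701 / 919.5510 = 3.63217 years.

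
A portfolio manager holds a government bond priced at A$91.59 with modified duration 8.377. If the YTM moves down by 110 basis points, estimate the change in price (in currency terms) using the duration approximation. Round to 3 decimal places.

+A$8.440

Duration approximation: ΔP/P ≈ -D_mod · Δy = -8.377 × (-0.011) = +0.092147.
ΔP ≈ 91.59 × (+0.092147) = +8.43974373.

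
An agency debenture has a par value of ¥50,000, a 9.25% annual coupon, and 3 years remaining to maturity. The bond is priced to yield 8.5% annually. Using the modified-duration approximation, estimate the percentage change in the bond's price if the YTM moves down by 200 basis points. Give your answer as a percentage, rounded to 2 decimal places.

Periodic yield y = 0.085. Modified duration first:
  t   CF        PV=CF/(1+0.085)^t    t·PV
  1     4,625.00     4,262.6728     4,262.6728
  2     4,625.00     3,928.7307     7,857.4614
  3    54,625.00    42,766.3549   128,299.0646
  Σ                 50,957.7584   140,419.1988
P = 50,957.7584; D_Mac = 2.75560 yrs; D_mod = 2.75560/(1+0.085) = 2.53972 yrs.
ΔP/P ≈ -D_mod · Δy = -2.53972 × (-0.02) = +0.050794 = +5.0794%.

+5.08%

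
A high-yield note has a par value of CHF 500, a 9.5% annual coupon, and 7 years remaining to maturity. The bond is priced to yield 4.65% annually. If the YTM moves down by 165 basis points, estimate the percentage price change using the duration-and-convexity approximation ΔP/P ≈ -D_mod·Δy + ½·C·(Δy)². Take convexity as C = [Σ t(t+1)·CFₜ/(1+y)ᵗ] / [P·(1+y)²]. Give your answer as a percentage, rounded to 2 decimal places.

+9.38%

With y = 0.0465:
  t   CF        PV=CF/(1+0.0465)^t    t·PV        t(t+1)·PV
  1        47.50        45.3894        45.3894          90.7788
  2        47.50        43.3726        86.7451         260.2354
  3        47.50        41.4454       124.3361         497.3443
  4        47.50        39.6038       158.4151         792.0757
  5        47.50        37.8440       189.2202       1,135.3211
  6        47.50        36.1625       216.9749       1,518.8242
  7       547.50       398.2993     2,788.0948      22,304.7583
  Σ                    642.1169     3,609.1756      26,599.3378
P = 642.1169; D_Mac = 5.62075 yrs; D_mod = 5.37099 yrs; C = 37.82494.
Duration effect: -5.37099 × (-0.0165) = +0.088621
Convexity effect: 0.5 × 37.82494 × (-0.0165)² = +0.0051489
ΔP/P ≈ +0.088621 + 0.0051489 = +0.093770 = +9.3770%.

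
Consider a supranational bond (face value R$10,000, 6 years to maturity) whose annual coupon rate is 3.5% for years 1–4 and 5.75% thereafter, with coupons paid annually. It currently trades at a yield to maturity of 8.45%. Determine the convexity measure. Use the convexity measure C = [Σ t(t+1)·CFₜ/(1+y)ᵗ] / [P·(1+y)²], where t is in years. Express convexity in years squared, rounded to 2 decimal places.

31.26

With y = 0.0845:
  t   CF        PV=CF/(1+0.0845)^t    t·PV        t(t+1)·PV
  1       350.00       322.7294       322.7294         645.4587
  2       350.00       297.5836       595.1671       1,785.5013
  3       350.00       274.3970       823.1910       3,292.7641
  4       350.00       253.0171     1,012.0683       5,060.3414
  5       575.00       383.2834     1,916.4172      11,498.5034
  6    10,575.00     6,499.8456    38,999.0734     272,993.5137
  Σ                  8,030.8560    43,668.6464     295,276.0826
P = 8,030.8560.
Convexity = Σ t(t+1)·PV / [P·(1+y)²] = 295,276.0826 / (8,030.8560 × 1.176140) = 31.26132.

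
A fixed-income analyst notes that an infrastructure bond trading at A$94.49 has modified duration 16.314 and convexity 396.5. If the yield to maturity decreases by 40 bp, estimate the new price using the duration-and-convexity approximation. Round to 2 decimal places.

A$100.96

Duration effect: -D_mod·Δy = -16.314 × (-0.004) = +0.065256
Convexity effect: ½·C·(Δy)² = 0.5 × 396.5 × (-0.004)² = +0.0031720
ΔP/P ≈ +0.065256 + 0.0031720 = +0.068428
New price ≈ 94.49 × (1 + 0.068428) = 100.95576172.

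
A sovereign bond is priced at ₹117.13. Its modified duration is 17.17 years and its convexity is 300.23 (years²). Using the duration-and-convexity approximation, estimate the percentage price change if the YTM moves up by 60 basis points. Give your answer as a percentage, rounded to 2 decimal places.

Duration effect: -D_mod·Δy = -17.17 × (+0.006) = -0.103020
Convexity effect: ½·C·(Δy)² = 0.5 × 300.23 × (0.006)² = +0.00540414
ΔP/P ≈ -0.103020 + 0.00540414 = -0.09761586
= -9.761586%.

-9.76%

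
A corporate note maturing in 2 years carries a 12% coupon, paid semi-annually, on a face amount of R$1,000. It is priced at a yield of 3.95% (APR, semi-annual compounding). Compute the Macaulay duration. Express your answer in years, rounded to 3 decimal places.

1.849 years

Periodic yield y = 0.01975. Discount each cash flow and weight by its period:
  t   CF        PV=CF/(1+0.01975)^t    t·PV
  1        60.00        58.8380        58.8380
  2        60.00        57.6984       115.3968
  3        60.00        56.5809       169.7428
  4     1,060.00       980.2368     3,920.9473
  Σ                  1,153.3541     4,264.9248
Price P = Σ PV = 1,153.3541.
Macaulay duration = Σ(t·PV) / P = 4,264.9248 / 1,153.3541 = 3.69785 half-year periods.
In years: 3.69785 / 2 = 1.84892 years.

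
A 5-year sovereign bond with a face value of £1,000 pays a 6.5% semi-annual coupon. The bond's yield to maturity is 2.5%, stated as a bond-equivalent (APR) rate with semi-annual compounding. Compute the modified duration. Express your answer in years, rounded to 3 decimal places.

Periodic yield y = 0.0125. First find Macaulay duration:
  t   CF        PV=CF/(1+0.0125)^t    t·PV
  1        32.50        32.0988        32.0988
  2        32.50        31.7025        63.4050
  3        32.50        31.3111        93.9333
  4        32.50        30.9245       123.6982
  5        32.50        30.5428       152.7138
  6        32.50        30.1657       180.9941
  7        32.50        29.7933       208.5529
  8        32.50        29.4254       235.4036
  9        32.50        29.0622       261.5596
  10    1,032.50       911.8843     9,118.8431
  Σ                  1,186.9105    10,471.2021
P = 1,186.9105; Macaulay duration = 10,471.2021 / 1,186.9105 = 8.82223 half-year periods = 4.41112 years.
Modified duration = D_Mac / (1 + y) = 4.41112 / 1.0125 = 4.35666 years.

4.357 years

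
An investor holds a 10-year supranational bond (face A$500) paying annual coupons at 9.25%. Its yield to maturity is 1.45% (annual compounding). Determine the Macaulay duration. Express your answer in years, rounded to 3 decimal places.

Periodic yield y = 0.0145. Discount each cash flow and weight by its year:
  t   CF        PV=CF/(1+0.0145)^t    t·PV
  1        46.25        45.5890        45.5890
  2        46.25        44.9374        89.8747
  3        46.25        44.2951       132.8853
  4        46.25        43.6620       174.6480
  5        46.25        43.0379       215.1897
  6        46.25        42.4228       254.5369
  7        46.25        41.8165       292.7153
  8        46.25        41.2188       329.7504
  9        46.25        40.6297       365.6670
  10      546.25       473.0107     4,730.1067
  Σ                    860.6198     6,630.9629
Price P = Σ PV = 860.6198.
Macaulay duration = Σ(t·PV) / P = 6,630.9629 / 860.6198 = 7.70487 years.

7.705 years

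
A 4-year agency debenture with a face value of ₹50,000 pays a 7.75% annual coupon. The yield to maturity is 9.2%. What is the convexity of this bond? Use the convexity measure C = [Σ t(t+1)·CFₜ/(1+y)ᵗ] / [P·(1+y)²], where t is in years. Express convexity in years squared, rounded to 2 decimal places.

14.43

With y = 0.092:
  t   CF        PV=CF/(1+0.092)^t    t·PV        t(t+1)·PV
  1     3,875.00     3,548.5348     3,548.5348       7,097.0696
  2     3,875.00     3,249.5740     6,499.1480      19,497.4439
  3     3,875.00     2,975.8004     8,927.4011      35,709.6043
  4    53,875.00    37,887.5681   151,550.2723     757,751.3615
  Σ                 47,661.4772   170,525.3562     820,055.4793
P = 47,661.4772.
Convexity = Σ t(t+1)·PV / [P·(1+y)²] = 820,055.4793 / (47,661.4772 × 1.192464) = 14.42881.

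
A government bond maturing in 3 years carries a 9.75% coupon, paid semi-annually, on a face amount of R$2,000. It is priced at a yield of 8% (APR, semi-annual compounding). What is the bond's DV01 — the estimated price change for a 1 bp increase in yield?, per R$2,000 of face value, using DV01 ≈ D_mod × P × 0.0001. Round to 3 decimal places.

Periodic yield y = 0.04.
  t   CF        PV=CF/(1+0.04)^t    t·PV
  1        97.50        93.7500        93.7500
  2        97.50        90.1442       180.2885
  3        97.50        86.6771       260.0314
  4        97.50        83.3434       333.3736
  5        97.50        80.1379       400.6895
  6     2,097.50     1,657.6847     9,946.1083
  Σ                  2,091.7374    11,214.2413
P = 2,091.7374; D_Mac = 5.36121 half-year periods = 2.68060 yrs; D_mod = 2.57750 yrs.
DV01 ≈ 2.57750 × 2,091.7374 × 0.0001 = 0.539146.

R$0.539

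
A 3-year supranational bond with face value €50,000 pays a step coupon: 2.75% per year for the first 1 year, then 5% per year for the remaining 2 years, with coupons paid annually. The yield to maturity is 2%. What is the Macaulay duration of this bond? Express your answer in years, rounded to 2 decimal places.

2.90 years

Periodic yield y = 0.02. Discount each cash flow and weight by its year:
  t   CF        PV=CF/(1+0.02)^t    t·PV
  1     1,375.00     1,348.0392     1,348.0392
  2     2,500.00     2,402.9220     4,805.8439
  3    52,500.00    49,471.9226   148,415.7677
  Σ                 53,222.8837   154,569.6508
Price P = Σ PV = 53,222.8837.
Macaulay duration = Σ(t·PV) / P = 154,569.6508 / 53,222.8837 = 2.90420 years.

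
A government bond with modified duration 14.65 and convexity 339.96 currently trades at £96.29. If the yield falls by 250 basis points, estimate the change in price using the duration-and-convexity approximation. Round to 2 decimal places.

+£45.50

Duration effect: -D_mod·Δy = -14.65 × (-0.025) = +0.366250
Convexity effect: ½·C·(Δy)² = 0.5 × 339.96 × (-0.025)² = +0.1062375
ΔP/P ≈ +0.366250 + 0.1062375 = +0.4724875
ΔP ≈ 96.29 × (+0.4724875) = +45.495821375.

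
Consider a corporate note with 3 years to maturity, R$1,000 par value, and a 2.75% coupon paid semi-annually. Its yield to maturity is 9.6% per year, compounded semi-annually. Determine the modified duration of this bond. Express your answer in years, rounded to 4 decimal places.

2.7555 years

Periodic yield y = 0.048. First find Macaulay duration:
  t   CF        PV=CF/(1+0.048)^t    t·PV
  1        13.75        13.1202        13.1202
  2        13.75        12.5193        25.0386
  3        13.75        11.9459        35.8377
  4        13.75        11.3988        45.5950
  5        13.75        10.8767        54.3834
  6     1,013.75       765.1792     4,591.0754
  Σ                    825.0401     4,765.0503
P = 825.0401; Macaulay duration = 4,765.0503 / 825.0401 = 5.77554 half-year periods = 2.88777 years.
Modified duration = D_Mac / (1 + y) = 2.88777 / 1.048 = 2.75550 years.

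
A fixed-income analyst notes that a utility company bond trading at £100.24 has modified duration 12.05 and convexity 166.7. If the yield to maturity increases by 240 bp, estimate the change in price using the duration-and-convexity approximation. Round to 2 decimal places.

-£24.18

Duration effect: -D_mod·Δy = -12.05 × (+0.024) = -0.289200
Convexity effect: ½·C·(Δy)² = 0.5 × 166.7 × (0.024)² = +0.0480096
ΔP/P ≈ -0.289200 + 0.0480096 = -0.2411904
ΔP ≈ 100.24 × (-0.2411904) = -24.176925696.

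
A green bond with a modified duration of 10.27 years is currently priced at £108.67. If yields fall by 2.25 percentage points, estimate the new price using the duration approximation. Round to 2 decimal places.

Duration approximation: ΔP/P ≈ -D_mod · Δy = -10.27 × (-0.0225) = +0.231075.
New price ≈ 108.67 × (1 + 0.231075) = 133.78092025.

£133.78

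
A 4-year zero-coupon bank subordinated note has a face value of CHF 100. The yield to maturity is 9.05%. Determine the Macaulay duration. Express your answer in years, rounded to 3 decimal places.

A zero-coupon bond has a single cash flow at maturity, so its Macaulay duration equals its maturity: 4 years.

4.000 years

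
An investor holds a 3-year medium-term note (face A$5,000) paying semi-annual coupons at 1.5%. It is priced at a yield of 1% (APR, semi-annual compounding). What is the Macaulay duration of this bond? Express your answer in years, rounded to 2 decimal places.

2.95 years

Periodic yield y = 0.005. Discount each cash flow and weight by its period:
  t   CF        PV=CF/(1+0.005)^t    t·PV
  1        37.50        37.3134        37.3134
  2        37.50        37.1278        74.2556
  3        37.50        36.9431       110.8292
  4        37.50        36.7593       147.0371
  5        37.50        36.5764       182.8820
  6     5,037.50     4,888.9848    29,333.9089
  Σ                  5,073.7048    29,886.2263
Price P = Σ PV = 5,073.7048.
Macaulay duration = Σ(t·PV) / P = 29,886.2263 / 5,073.7048 = 5.89041 half-year periods.
In years: 5.89041 / 2 = 2.94521 years.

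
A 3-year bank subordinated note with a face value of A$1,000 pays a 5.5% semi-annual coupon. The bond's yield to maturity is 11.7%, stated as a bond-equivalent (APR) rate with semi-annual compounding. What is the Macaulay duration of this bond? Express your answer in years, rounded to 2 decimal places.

2.79 years

Periodic yield y = 0.0585. Discount each cash flow and weight by its period:
  t   CF        PV=CF/(1+0.0585)^t    t·PV
  1        27.50        25.9802        25.9802
  2        27.50        24.5443        49.0886
  3        27.50        23.1878        69.5635
  4        27.50        21.9063        87.6252
  5        27.50        20.6956       103.4781
  6     1,027.50       730.5276     4,383.1659
  Σ                    846.8419     4,718.9015
Price P = Σ PV = 846.8419.
Macaulay duration = Σ(t·PV) / P = 4,718.9015 / 846.8419 = 5.57235 half-year periods.
In years: 5.57235 / 2 = 2.78618 years.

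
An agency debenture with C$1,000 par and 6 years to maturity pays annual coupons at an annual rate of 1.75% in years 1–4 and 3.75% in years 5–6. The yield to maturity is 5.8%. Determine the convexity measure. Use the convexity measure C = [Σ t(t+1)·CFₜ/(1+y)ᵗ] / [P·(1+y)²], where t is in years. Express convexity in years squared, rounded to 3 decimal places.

With y = 0.058:
  t   CF        PV=CF/(1+0.058)^t    t·PV        t(t+1)·PV
  1        17.50        16.5406        16.5406          33.0813
  2        17.50        15.6339        31.2678          93.8033
  3        17.50        14.7768        44.3305         177.3219
  4        17.50        13.9668        55.8670         279.3350
  5        37.50        28.2880       141.4402         848.6413
  6     1,037.50       739.7315     4,438.3889      31,068.7220
  Σ                    828.9376     4,727.8350      32,500.9048
P = 828.9376.
Convexity = Σ t(t+1)·PV / [P·(1+y)²] = 32,500.9048 / (828.9376 × 1.119364) = 35.02695.

35.027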